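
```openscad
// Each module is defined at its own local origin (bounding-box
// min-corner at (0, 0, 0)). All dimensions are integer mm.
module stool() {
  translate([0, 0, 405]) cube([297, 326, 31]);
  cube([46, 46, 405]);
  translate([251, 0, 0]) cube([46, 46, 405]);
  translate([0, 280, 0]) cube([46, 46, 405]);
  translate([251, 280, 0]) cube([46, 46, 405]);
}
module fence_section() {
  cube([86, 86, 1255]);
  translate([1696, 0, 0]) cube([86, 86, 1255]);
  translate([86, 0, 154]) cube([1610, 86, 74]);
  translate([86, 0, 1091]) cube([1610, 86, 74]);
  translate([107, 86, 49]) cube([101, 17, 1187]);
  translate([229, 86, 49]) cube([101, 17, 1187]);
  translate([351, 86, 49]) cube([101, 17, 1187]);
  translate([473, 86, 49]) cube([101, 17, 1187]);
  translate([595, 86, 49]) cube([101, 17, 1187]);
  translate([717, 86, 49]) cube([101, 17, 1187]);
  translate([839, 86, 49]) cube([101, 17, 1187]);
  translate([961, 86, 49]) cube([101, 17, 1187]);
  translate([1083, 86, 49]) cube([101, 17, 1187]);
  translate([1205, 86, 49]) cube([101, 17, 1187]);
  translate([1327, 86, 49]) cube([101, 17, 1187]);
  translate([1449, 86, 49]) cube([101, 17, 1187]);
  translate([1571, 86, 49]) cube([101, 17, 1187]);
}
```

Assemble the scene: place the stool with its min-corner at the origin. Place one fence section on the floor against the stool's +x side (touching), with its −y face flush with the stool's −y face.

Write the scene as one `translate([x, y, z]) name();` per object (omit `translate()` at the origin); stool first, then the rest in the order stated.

stool();
translate([297, 0, 0]) fence_section();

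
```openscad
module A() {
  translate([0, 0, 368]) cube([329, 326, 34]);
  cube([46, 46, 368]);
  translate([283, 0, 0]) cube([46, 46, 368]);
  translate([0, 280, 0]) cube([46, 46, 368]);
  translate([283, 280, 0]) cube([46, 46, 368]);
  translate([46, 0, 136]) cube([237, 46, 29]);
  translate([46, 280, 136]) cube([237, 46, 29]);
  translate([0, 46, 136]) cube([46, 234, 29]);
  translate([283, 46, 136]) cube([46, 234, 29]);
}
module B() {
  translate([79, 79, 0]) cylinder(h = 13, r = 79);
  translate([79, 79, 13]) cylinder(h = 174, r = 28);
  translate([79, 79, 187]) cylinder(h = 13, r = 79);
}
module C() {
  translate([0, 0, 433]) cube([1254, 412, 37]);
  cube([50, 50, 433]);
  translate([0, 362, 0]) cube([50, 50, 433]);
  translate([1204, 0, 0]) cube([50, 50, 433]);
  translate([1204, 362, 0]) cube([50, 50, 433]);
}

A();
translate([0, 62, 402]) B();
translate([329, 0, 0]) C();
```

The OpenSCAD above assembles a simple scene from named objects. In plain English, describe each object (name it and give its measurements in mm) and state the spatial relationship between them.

A is a simple wooden stool: a rectangular seat 329 mm (x) by 326 mm (y), 34 mm thick, top face at z = 402 mm, on four square legs, each 46×46 mm in cross-section. The legs rest on z = 0, each flush with a corner of the seat. Four stretchers, 46 mm wide and 29 mm tall, connect adjacent legs with their undersides at z = 136 mm, each running between the inner faces of the legs it joins and aligned with the legs' outer faces on the other axis.

B is a spool: two coaxial disc flanges of radius 79 mm and thickness 13 mm, joined by a core cylinder of radius 28 mm and height 174 mm. The lower flange rests on z = 0 and the three cylinders share a vertical axis.

C is a long wooden bench with a 1254 mm (x) × 412 mm (y) seat, 37 mm thick, its top surface 470 mm above the floor. Four 50 mm square legs at the seat corners, flush with the edges, run from z = 0 to the seat underside.

The spool is on top of the stool. The bench is against the stool's +x side, with their −y faces flush.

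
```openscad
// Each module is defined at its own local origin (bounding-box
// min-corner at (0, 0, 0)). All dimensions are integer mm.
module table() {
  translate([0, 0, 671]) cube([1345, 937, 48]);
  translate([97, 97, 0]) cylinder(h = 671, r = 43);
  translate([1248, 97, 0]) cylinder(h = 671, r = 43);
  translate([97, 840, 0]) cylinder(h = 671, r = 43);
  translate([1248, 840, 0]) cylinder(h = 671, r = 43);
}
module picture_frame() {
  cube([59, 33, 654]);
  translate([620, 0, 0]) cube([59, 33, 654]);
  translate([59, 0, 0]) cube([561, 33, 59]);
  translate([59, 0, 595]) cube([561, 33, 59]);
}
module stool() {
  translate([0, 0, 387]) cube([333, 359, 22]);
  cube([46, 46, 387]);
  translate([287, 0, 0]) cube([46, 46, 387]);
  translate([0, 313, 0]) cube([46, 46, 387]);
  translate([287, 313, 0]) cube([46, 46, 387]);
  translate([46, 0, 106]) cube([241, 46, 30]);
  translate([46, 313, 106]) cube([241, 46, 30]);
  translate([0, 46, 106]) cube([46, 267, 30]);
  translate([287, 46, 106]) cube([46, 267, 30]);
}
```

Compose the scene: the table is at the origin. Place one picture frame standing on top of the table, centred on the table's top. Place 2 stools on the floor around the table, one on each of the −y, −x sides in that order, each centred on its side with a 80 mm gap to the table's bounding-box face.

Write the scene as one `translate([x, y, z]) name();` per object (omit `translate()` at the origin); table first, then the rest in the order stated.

table();
translate([333, 452, 719]) picture_frame();
translate([506, -439, 0]) stool();
translate([-413, 289, 0]) stool();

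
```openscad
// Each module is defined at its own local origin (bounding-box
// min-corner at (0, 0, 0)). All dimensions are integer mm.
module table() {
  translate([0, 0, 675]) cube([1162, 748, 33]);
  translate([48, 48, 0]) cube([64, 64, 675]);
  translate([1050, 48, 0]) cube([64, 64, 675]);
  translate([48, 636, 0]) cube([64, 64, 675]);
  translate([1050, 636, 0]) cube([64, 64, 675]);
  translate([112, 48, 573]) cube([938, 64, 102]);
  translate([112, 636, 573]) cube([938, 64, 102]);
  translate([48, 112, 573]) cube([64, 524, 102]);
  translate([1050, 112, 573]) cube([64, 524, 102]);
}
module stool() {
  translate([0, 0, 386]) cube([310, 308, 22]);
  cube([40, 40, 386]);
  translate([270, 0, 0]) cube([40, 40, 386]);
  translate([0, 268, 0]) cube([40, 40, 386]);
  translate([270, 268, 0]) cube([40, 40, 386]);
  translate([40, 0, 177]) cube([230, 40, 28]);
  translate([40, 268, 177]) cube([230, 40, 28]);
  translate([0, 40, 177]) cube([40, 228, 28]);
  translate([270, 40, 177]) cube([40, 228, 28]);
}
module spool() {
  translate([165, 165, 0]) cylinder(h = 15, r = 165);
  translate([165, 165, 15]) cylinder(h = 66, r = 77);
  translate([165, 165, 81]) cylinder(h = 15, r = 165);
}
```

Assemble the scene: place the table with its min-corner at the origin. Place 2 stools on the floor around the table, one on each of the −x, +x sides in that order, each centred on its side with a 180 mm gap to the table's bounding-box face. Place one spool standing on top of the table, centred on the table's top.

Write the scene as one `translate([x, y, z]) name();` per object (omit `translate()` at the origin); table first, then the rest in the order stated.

table();
translate([-490, 220, 0]) stool();
translate([1342, 220, 0]) stool();
translate([416, 209, 708]) spool();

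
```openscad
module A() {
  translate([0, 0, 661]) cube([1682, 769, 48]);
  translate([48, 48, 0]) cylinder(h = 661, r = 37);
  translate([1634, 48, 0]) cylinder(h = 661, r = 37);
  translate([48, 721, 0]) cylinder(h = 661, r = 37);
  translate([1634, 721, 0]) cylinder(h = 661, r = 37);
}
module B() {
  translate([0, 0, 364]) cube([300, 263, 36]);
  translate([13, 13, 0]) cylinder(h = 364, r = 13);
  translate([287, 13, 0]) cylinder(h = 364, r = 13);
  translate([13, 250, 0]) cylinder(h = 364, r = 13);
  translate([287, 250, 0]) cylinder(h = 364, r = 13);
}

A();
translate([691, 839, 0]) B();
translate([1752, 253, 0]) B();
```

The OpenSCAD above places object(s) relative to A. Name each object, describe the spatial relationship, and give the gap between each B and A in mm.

A is a table. B is a stool. Two stools sit around the table at the +y, +x sides. The gap between each stool and the table is 70 mm.

Each stool's nearest face is 70 mm from the table's bounding box.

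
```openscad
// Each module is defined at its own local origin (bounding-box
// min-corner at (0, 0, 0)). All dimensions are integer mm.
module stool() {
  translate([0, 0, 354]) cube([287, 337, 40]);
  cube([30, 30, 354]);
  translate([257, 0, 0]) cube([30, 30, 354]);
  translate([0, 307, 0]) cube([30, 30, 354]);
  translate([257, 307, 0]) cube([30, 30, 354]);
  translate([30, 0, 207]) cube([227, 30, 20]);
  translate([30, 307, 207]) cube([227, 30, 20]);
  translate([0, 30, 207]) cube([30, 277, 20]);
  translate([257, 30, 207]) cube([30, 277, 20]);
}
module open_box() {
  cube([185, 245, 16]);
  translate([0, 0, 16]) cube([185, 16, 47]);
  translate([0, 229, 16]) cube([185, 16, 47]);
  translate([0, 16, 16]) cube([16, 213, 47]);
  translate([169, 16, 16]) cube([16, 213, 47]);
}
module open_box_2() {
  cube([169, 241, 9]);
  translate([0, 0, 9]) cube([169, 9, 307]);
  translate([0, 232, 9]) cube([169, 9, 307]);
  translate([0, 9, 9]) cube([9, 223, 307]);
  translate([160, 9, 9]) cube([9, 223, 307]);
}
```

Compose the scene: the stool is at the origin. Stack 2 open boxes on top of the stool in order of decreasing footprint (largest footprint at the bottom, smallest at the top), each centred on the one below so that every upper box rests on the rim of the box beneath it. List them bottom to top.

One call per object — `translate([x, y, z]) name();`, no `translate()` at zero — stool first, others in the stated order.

stool();
translate([51, 46, 394]) open_box();
translate([59, 48, 457]) open_box_2();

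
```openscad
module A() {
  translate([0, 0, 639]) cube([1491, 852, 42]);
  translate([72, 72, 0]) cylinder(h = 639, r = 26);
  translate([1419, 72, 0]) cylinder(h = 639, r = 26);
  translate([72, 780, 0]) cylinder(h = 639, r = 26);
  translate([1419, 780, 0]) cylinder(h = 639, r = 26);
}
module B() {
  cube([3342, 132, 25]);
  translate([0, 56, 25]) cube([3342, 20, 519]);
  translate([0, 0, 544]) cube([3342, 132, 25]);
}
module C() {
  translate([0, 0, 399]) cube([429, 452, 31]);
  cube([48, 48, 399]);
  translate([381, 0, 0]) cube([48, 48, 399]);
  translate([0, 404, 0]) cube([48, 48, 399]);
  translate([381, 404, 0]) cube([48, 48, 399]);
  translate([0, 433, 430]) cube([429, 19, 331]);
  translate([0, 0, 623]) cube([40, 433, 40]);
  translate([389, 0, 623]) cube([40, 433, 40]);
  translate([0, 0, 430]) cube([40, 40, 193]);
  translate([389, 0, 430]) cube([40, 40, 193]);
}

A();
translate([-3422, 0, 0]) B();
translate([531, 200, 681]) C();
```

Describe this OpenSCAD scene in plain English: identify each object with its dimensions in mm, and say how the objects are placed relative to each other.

A is a rectangular dining table. The top is 1491×852×42 mm with its upper surface at z = 681 mm. It stands on four round legs of 52 mm diameter, each leg's bounding box inset 46 mm from the nearest pair of top edges, running from the floor to the underside of the top.

B is an I-beam lying along x, 3342 mm long. Overall section height 569 mm. Two flanges 132 mm wide (y) and 25 mm thick, one on the floor and one at the top; a web 20 mm thick runs between them, centred on the flange width.

C is a chair: 429×452 mm seat, 31 mm thick, top at z = 430 mm, on four 48 mm square corner legs flush with the seat edges. A 19 mm thick backrest slab spans the full seat width, extending 331 mm above the seat top, its back face flush with the seat's +y edge. Two armrests of 40×40 mm section run along each side from the seat's front edge to the front of the backrest, top faces 233 mm above the seat top and outer faces flush with the seat's x-edges; a 40×40 mm post under the front of each armrest stands on the seat at the front corner.

The I-beam is on the floor beside the table on its −x side. The chair is on top of the table, centred.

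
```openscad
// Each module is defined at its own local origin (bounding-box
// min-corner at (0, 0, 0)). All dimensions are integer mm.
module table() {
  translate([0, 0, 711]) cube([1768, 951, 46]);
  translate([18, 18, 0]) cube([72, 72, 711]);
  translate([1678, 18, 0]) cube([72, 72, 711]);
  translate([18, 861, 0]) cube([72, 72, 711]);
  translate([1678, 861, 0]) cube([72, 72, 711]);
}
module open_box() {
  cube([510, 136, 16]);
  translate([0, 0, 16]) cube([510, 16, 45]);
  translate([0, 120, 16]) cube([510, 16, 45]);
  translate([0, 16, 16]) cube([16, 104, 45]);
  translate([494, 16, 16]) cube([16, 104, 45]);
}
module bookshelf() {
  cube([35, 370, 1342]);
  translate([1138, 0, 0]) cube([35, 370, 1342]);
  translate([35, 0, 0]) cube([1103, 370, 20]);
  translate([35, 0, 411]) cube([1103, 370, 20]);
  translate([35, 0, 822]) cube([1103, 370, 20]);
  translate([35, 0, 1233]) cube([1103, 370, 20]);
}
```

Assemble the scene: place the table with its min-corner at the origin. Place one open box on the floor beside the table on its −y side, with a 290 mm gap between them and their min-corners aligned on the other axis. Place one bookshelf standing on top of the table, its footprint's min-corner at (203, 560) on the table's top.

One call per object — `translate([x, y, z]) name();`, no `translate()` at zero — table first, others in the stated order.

table();
translate([0, -426, 0]) open_box();
translate([203, 560, 757]) bookshelf();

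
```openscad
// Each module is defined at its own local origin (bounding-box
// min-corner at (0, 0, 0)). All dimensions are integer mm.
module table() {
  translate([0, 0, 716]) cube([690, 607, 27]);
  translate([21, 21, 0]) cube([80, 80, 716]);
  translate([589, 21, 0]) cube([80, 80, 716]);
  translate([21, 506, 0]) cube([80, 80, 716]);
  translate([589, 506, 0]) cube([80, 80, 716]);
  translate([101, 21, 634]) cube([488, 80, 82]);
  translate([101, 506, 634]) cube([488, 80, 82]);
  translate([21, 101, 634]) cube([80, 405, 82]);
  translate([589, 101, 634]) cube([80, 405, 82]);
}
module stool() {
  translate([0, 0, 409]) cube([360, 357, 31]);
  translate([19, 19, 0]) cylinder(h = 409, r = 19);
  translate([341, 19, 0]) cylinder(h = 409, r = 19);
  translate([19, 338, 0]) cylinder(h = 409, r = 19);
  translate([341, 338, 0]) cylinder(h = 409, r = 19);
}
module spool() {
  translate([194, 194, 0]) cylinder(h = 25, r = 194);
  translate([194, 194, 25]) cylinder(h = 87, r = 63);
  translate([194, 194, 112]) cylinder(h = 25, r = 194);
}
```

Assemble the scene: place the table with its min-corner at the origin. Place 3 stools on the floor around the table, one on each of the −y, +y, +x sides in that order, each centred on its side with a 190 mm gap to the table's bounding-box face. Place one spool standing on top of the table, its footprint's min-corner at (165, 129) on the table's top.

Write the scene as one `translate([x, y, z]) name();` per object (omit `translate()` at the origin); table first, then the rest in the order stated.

table();
translate([165, -547, 0]) stool();
translate([165, 797, 0]) stool();
translate([880, 125, 0]) stool();
translate([165, 129, 743]) spool();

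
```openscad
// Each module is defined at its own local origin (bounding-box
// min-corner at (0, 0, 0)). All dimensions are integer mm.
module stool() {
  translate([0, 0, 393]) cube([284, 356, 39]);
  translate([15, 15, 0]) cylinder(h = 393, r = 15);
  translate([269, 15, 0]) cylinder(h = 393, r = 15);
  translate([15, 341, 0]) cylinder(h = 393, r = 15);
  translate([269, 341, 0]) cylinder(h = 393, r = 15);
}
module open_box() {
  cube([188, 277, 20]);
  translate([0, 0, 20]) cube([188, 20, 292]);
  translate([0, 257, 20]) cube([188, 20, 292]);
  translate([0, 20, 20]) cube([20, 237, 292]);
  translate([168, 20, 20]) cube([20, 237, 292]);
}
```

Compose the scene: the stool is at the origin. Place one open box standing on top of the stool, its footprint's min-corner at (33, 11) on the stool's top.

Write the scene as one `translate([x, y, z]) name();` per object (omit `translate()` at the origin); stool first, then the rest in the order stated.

stool();
translate([33, 11, 432]) open_box();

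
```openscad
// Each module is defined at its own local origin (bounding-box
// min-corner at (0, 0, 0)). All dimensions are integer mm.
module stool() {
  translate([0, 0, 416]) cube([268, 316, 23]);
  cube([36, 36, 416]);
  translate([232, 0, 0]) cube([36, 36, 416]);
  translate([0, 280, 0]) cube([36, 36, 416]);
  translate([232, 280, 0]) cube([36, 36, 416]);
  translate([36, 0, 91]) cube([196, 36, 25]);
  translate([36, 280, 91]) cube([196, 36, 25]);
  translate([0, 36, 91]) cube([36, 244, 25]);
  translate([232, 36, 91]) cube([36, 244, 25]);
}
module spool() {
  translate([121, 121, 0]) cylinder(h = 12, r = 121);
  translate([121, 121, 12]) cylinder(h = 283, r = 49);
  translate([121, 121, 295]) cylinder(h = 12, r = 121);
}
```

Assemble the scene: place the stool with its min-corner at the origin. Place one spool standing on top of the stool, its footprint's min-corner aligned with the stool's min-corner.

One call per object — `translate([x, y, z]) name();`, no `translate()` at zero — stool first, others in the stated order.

stool();
translate([0, 0, 439]) spool();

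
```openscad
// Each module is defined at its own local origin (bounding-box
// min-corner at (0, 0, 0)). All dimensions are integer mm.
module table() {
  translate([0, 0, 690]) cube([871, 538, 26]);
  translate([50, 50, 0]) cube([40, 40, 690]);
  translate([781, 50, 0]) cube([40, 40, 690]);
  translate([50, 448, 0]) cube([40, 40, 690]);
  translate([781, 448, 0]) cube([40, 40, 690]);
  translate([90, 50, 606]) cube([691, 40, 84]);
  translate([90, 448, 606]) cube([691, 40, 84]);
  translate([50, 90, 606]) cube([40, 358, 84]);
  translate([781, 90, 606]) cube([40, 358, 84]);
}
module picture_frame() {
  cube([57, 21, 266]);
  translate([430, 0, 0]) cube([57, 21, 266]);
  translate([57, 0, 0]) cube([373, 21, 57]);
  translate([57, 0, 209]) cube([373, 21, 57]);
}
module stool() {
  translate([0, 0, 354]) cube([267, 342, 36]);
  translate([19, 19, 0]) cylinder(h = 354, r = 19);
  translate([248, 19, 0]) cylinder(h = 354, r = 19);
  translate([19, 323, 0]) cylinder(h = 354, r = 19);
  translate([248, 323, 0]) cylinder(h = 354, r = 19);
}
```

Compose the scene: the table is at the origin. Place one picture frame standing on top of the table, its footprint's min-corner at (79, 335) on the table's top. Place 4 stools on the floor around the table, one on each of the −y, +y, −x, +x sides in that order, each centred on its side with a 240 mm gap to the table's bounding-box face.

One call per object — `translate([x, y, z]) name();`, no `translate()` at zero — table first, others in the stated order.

table();
translate([79, 335, 716]) picture_frame();
translate([302, -582, 0]) stool();
translate([302, 778, 0]) stool();
translate([-507, 98, 0]) stool();
translate([1111, 98, 0]) stool();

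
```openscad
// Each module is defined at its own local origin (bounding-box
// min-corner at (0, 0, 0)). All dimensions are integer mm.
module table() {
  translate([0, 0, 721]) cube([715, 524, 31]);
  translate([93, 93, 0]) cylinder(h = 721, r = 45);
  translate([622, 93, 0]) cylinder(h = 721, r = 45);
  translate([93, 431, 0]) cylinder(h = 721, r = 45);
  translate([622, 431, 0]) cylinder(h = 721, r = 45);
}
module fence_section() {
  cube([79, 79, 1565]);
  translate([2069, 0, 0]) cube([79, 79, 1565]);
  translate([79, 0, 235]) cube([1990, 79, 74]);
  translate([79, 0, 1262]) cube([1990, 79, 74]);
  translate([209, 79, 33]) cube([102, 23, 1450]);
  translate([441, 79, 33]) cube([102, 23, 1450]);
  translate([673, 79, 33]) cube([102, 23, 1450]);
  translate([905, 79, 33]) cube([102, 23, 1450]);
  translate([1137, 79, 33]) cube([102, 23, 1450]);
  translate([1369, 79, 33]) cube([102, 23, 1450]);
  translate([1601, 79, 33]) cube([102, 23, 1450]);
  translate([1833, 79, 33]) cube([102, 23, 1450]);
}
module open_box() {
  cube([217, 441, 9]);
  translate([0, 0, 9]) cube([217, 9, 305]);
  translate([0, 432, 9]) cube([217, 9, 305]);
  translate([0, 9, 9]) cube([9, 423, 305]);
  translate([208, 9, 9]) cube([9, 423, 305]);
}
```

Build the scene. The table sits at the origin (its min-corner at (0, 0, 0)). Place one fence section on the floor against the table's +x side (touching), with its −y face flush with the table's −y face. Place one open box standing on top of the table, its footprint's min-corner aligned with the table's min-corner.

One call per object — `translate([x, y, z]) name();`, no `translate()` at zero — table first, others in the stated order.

table();
translate([715, 0, 0]) fence_section();
translate([0, 0, 752]) open_box();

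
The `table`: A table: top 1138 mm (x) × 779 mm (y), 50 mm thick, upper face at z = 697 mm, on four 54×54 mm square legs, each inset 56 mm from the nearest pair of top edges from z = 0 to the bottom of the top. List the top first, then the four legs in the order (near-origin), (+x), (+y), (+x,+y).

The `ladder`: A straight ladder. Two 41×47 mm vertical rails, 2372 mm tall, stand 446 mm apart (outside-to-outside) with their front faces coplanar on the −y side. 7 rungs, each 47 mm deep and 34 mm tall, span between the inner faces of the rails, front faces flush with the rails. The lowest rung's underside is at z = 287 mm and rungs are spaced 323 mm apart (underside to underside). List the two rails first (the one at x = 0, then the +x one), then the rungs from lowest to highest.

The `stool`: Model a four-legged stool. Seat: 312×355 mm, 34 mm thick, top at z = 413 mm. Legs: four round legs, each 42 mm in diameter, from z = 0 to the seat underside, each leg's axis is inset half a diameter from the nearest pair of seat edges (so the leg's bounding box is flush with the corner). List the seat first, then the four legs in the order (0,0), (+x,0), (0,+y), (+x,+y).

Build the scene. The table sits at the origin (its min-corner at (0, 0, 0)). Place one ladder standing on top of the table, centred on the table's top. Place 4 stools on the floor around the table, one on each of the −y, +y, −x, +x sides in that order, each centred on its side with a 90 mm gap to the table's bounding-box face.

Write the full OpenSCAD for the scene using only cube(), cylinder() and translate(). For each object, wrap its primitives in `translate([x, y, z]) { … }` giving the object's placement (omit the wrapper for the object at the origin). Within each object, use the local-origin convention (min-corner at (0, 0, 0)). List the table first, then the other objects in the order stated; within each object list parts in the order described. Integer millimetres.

translate([0, 0, 647]) cube([1138, 779, 50]);
translate([56, 56, 0]) cube([54, 54, 647]);
translate([1028, 56, 0]) cube([54, 54, 647]);
translate([56, 669, 0]) cube([54, 54, 647]);
translate([1028, 669, 0]) cube([54, 54, 647]);
translate([346, 366, 697]) {
  cube([41, 47, 2372]);
  translate([405, 0, 0]) cube([41, 47, 2372]);
  translate([41, 0, 287]) cube([364, 47, 34]);
  translate([41, 0, 610]) cube([364, 47, 34]);
  translate([41, 0, 933]) cube([364, 47, 34]);
  translate([41, 0, 1256]) cube([364, 47, 34]);
  translate([41, 0, 1579]) cube([364, 47, 34]);
  translate([41, 0, 1902]) cube([364, 47, 34]);
  translate([41, 0, 2225]) cube([364, 47, 34]);
}
translate([413, -445, 0]) {
  translate([0, 0, 379]) cube([312, 355, 34]);
  translate([21, 21, 0]) cylinder(h = 379, r = 21);
  translate([291, 21, 0]) cylinder(h = 379, r = 21);
  translate([21, 334, 0]) cylinder(h = 379, r = 21);
  translate([291, 334, 0]) cylinder(h = 379, r = 21);
}
translate([413, 869, 0]) {
  translate([0, 0, 379]) cube([312, 355, 34]);
  translate([21, 21, 0]) cylinder(h = 379, r = 21);
  translate([291, 21, 0]) cylinder(h = 379, r = 21);
  translate([21, 334, 0]) cylinder(h = 379, r = 21);
  translate([291, 334, 0]) cylinder(h = 379, r = 21);
}
translate([-402, 212, 0]) {
  translate([0, 0, 379]) cube([312, 355, 34]);
  translate([21, 21, 0]) cylinder(h = 379, r = 21);
  translate([291, 21, 0]) cylinder(h = 379, r = 21);
  translate([21, 334, 0]) cylinder(h = 379, r = 21);
  translate([291, 334, 0]) cylinder(h = 379, r = 21);
}
translate([1228, 212, 0]) {
  translate([0, 0, 379]) cube([312, 355, 34]);
  translate([21, 21, 0]) cylinder(h = 379, r = 21);
  translate([291, 21, 0]) cylinder(h = 379, r = 21);
  translate([21, 334, 0]) cylinder(h = 379, r = 21);
  translate([291, 334, 0]) cylinder(h = 379, r = 21);
}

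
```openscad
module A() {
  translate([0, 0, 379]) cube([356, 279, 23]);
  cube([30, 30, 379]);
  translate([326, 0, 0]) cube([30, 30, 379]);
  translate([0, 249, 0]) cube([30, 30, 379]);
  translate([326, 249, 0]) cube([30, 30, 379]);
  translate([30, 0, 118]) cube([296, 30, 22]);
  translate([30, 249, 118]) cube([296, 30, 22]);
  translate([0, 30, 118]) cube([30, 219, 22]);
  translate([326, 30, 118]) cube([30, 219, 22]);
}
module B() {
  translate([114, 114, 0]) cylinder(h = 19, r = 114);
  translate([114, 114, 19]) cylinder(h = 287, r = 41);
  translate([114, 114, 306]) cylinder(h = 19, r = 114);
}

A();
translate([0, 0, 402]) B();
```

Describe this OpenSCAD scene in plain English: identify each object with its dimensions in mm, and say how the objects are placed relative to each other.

A is a four-legged stool. The seat is a 356×279×23 mm slab whose top surface is at z = 402 mm; four square legs, each 30×30 mm in cross-section, run from the floor (z = 0) to the underside of the seat, each flush with a corner of the seat. Four stretchers, 30 mm wide and 22 mm tall, connect adjacent legs with their undersides at z = 118 mm, each running between the inner faces of the legs it joins and aligned with the legs' outer faces on the other axis.

B is a spool: two coaxial disc flanges of radius 114 mm and thickness 19 mm, joined by a core cylinder of radius 41 mm and height 287 mm. The lower flange rests on z = 0 and the three cylinders share a vertical axis.

The spool is on top of the stool.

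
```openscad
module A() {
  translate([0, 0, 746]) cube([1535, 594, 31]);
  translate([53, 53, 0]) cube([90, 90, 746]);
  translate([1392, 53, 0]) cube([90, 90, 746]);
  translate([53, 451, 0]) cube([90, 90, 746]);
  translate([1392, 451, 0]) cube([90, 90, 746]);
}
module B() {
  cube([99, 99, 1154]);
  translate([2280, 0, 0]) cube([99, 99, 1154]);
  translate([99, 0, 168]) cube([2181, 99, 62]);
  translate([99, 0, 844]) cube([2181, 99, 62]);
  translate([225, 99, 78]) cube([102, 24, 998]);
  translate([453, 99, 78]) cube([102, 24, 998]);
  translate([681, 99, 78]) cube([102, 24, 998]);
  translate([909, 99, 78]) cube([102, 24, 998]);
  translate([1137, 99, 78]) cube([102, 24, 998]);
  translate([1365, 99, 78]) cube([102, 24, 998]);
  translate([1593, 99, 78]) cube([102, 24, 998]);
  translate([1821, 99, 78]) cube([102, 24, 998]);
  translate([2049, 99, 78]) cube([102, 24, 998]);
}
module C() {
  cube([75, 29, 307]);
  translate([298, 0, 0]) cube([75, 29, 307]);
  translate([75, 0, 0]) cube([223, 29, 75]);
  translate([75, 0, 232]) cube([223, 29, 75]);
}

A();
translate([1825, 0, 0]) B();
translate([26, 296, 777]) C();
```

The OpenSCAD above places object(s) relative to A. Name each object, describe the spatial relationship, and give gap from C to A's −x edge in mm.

A is a table. B is a fence section. C is a picture frame. The fence section is on the floor beside the table on its +x side. The picture frame is on top of the table. The gap from the picture frame to the table's −x edge is 26 mm.

The picture frame's min-x is at 26; the table's min-x is 0; gap = 26 mm.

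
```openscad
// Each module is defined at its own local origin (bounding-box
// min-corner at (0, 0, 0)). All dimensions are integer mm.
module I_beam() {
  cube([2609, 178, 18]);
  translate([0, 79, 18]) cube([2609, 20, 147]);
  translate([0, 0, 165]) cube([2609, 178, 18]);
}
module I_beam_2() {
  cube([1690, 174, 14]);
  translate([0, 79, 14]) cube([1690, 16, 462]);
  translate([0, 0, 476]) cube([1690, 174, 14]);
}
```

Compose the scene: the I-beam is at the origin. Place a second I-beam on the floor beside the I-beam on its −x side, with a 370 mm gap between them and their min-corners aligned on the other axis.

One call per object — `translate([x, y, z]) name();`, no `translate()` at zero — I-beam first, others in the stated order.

I_beam();
translate([-2060, 0, 0]) I_beam_2();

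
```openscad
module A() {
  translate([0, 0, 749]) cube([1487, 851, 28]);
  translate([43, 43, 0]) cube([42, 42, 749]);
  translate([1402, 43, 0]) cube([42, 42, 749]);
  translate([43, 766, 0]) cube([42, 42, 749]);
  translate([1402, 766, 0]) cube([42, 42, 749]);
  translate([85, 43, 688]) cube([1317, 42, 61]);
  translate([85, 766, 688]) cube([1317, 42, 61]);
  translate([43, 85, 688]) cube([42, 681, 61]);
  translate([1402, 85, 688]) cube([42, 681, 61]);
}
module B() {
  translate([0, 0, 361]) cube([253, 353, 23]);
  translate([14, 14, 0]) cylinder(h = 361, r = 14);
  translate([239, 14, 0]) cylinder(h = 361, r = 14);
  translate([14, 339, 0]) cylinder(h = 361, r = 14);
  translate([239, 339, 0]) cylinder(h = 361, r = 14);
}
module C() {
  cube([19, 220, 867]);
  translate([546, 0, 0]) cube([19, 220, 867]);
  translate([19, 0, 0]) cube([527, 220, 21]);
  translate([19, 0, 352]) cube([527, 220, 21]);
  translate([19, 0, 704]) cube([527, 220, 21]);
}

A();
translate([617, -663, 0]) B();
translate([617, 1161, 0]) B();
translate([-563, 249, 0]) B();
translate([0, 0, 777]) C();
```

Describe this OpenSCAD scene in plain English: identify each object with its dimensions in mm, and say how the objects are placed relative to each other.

A is a table: top 1487 mm (x) × 851 mm (y), 28 mm thick, upper face at z = 777 mm, on four 42×42 mm square legs, each inset 43 mm from the nearest pair of top edges, running from z = 0 to the bottom of the top. Four apron rails, 42 mm thick and 61 mm tall, run between adjacent legs with their top edges flush with the underside of the top and their outer faces flush with the legs' outer faces.

B is a simple wooden stool: a rectangular seat 253 mm (x) by 353 mm (y), 23 mm thick, top face at z = 384 mm, on four round legs, each 28 mm in diameter. The legs rest on z = 0, each leg's axis is inset half a diameter from the nearest pair of seat edges (so the leg's bounding box is flush with the corner).

C is an open bookshelf. Two side panels, each 19 mm thick, 220 mm deep and 867 mm tall, stand 565 mm apart (outside-to-outside). Between them sit 3 shelves, each 21 mm thick and 220 mm deep, spanning the full gap between the sides. The bottom shelf rests on the floor (its underside at z = 0) and the clear gap between one shelf's top and the next shelf's underside is 331 mm.

Three stools sit around the table at the −y, +y, −x sides. The bookshelf is on top of the table.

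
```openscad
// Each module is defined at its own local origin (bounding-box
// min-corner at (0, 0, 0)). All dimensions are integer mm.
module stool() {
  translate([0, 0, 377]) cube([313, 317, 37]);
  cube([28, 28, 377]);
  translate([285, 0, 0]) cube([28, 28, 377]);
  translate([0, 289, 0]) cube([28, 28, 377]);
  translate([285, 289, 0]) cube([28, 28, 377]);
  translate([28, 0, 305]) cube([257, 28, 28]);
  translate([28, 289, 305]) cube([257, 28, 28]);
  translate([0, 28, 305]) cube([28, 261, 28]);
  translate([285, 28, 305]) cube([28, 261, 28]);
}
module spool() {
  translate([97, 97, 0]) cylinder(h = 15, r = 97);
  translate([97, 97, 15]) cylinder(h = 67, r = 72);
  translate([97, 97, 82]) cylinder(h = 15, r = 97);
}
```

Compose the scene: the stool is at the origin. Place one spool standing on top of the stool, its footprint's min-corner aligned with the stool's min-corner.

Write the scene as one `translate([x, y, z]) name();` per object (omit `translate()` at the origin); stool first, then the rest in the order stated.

stool();
translate([0, 0, 414]) spool();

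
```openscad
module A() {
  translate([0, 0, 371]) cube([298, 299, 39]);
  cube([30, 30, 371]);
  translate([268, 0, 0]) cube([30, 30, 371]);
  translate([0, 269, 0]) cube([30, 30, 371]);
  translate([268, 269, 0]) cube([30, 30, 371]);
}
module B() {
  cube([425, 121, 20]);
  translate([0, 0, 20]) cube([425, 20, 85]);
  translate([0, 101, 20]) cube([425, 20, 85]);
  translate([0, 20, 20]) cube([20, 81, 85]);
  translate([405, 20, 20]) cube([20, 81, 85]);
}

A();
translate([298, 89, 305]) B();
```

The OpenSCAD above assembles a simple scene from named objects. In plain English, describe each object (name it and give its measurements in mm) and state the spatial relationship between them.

A is a four-legged stool. The seat is a 298×299×39 mm slab whose top surface is at z = 410 mm; four square legs, each 30×30 mm in cross-section, run from the floor (z = 0) to the underside of the seat, each flush with a corner of the seat.

B is an open-topped rectangular box: outside dimensions 425×121×105 mm, with a uniform wall and base thickness of 20 mm. The base is a full 425×121 slab on the floor; four walls sit on top of the base. The front and back walls (the −y and +y sides) span the full width; the two side walls fit between them.

The open box is beside the stool with their tops flush at z = 410.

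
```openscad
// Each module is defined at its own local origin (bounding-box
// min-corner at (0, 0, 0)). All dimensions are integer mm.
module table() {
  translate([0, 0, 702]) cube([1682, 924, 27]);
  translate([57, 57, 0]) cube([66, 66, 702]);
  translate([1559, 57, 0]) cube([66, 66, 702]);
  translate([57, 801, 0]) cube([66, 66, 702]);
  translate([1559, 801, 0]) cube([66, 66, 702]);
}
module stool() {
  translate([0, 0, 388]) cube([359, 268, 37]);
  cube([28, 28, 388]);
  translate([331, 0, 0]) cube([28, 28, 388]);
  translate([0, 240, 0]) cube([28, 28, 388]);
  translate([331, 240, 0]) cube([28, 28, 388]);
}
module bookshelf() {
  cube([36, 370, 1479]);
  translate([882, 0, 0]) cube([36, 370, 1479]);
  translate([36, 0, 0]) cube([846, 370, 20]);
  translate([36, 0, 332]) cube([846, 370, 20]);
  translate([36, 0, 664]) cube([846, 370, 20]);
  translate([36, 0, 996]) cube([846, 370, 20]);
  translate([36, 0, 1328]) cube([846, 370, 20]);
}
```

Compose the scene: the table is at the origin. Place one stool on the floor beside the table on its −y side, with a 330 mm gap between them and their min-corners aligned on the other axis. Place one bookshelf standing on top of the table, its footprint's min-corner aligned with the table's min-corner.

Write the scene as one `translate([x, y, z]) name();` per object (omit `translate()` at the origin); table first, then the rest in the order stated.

table();
translate([0, -598, 0]) stool();
translate([0, 0, 729]) bookshelf();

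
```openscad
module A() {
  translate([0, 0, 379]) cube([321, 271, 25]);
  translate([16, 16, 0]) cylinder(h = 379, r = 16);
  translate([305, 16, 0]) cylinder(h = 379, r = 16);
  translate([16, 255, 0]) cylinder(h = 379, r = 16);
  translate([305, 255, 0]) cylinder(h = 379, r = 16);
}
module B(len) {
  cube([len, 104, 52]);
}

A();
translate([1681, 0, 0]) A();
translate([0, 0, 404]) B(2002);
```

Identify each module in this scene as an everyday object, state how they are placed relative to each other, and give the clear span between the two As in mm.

A is a stool. B is a beam. A beam spans the tops of two stools. The clear span between the two stools is 1360 mm.

Second stool starts at x = 1681; first ends at x = 321; clear span = 1681 − 321 = 1360 mm.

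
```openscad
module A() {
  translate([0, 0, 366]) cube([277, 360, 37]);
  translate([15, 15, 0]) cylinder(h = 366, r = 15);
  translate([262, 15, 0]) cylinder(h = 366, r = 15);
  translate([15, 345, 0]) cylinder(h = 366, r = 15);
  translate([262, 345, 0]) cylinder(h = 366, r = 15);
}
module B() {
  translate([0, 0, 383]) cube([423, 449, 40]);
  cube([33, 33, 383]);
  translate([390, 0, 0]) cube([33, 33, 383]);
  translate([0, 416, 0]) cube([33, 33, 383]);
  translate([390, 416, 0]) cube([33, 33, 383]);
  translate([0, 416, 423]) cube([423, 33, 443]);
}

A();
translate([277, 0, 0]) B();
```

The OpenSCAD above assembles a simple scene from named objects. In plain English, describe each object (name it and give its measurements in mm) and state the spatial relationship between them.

A is a four-legged stool. The seat is a 277×360×37 mm slab whose top surface is at z = 403 mm; four round legs, each 30 mm in diameter, run from the floor (z = 0) to the underside of the seat, each leg's axis is inset half a diameter from the nearest pair of seat edges (so the leg's bounding box is flush with the corner).

B is a chair. The seat is a 423×449×40 mm slab with its top at z = 423 mm, on four 33×33 mm corner legs (flush with the seat edges, standing on z = 0). A flat backrest 33 mm thick, 443 mm tall, spans the full seat width and rises from the seat top along its +y edge, rear face flush with the rear of the seat.

The chair is against the stool's +x side, with their −y faces flush.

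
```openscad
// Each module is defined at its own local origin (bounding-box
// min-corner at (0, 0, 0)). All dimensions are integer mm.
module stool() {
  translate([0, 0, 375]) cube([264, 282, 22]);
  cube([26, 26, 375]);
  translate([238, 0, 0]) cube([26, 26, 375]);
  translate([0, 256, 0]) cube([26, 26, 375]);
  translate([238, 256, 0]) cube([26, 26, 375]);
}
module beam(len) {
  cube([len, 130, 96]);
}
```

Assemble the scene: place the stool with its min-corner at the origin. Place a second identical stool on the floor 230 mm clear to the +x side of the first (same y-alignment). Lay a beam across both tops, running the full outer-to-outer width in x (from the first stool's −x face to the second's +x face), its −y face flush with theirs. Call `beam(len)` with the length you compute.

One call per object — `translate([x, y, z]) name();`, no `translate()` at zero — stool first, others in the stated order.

stool();
translate([494, 0, 0]) stool();
translate([0, 0, 397]) beam(758);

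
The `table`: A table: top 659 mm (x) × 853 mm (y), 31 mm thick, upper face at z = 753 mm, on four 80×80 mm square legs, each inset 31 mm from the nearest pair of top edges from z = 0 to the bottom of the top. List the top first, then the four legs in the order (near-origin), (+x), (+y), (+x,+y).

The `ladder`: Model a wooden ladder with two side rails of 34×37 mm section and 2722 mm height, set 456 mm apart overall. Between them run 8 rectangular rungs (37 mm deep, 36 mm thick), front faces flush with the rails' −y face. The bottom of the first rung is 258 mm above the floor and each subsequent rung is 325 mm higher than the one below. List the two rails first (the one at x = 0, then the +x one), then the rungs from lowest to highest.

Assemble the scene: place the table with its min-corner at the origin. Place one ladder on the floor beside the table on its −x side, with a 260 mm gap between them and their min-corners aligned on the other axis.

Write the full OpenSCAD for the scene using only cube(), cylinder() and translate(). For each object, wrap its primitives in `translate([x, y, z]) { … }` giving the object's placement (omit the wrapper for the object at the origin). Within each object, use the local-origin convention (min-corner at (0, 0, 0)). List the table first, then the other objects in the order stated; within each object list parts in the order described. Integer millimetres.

translate([0, 0, 722]) cube([659, 853, 31]);
translate([31, 31, 0]) cube([80, 80, 722]);
translate([548, 31, 0]) cube([80, 80, 722]);
translate([31, 742, 0]) cube([80, 80, 722]);
translate([548, 742, 0]) cube([80, 80, 722]);
translate([-716, 0, 0]) {
  cube([34, 37, 2722]);
  translate([422, 0, 0]) cube([34, 37, 2722]);
  translate([34, 0, 258]) cube([388, 37, 36]);
  translate([34, 0, 583]) cube([388, 37, 36]);
  translate([34, 0, 908]) cube([388, 37, 36]);
  translate([34, 0, 1233]) cube([388, 37, 36]);
  translate([34, 0, 1558]) cube([388, 37, 36]);
  translate([34, 0, 1883]) cube([388, 37, 36]);
  translate([34, 0, 2208]) cube([388, 37, 36]);
  translate([34, 0, 2533]) cube([388, 37, 36]);
}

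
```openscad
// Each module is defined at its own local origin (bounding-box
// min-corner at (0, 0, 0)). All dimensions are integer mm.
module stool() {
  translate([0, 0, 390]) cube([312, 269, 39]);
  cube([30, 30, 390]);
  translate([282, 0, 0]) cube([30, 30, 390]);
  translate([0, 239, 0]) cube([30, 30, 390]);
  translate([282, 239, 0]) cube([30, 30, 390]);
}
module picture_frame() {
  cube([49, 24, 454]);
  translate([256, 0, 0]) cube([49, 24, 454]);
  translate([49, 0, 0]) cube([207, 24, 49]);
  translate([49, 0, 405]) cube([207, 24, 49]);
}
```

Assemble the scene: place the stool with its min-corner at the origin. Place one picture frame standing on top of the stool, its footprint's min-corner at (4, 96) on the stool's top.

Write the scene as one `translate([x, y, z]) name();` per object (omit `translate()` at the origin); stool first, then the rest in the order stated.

stool();
translate([4, 96, 429]) picture_frame();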